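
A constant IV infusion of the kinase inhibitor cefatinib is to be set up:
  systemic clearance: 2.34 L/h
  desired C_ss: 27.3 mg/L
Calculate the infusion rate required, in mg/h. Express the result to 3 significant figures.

63.9 mg/h

At steady state, infusion rate R₀ = Css × CL = 27.3 × 2.340 = 63.88 mg/h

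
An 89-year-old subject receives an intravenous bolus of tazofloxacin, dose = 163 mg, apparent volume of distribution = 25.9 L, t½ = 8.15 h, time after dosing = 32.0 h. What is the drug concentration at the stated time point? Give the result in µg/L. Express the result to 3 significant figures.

C₀ = Dose / Vd = 163.0 / 25.9 = 6.293 mg/L
k = ln2 / t½ = 0.693147 / 8.15 = 0.08505 h⁻¹
C = C₀ · e^(−k·t) = 6.293 × e^(−0.08505 × 32.0)
  = 6.293 × 0.06577 = 0.4139 mg/L
Convert: 0.4139 mg/L × 1000 = 413.9 µg/L

414 µg/L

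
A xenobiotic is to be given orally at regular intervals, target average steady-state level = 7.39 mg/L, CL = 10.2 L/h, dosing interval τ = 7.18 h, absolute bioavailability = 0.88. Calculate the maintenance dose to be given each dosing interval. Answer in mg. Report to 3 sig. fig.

At steady state, F × (Dose/τ) = Css × CL.
Dose = Css × CL × τ / F = 7.39 × 10.20 × 7.18 / 0.88 = 615.0 mg

615 mg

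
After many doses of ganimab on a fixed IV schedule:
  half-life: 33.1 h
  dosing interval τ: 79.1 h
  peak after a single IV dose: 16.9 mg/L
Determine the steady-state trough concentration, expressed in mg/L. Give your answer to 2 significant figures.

4.0 mg/L

k = ln2 / t½ = 0.693147 / 33.1 = 0.02094 h⁻¹
e^(−kτ) = e^(−0.02094 × 79.1) = 0.1908
Accumulation ratio R = 1 / (1 − e^(−kτ)) = 1 / (1 − 0.1908) = 1.236
Steady-state trough = C₀ × R × e^(−kτ) = 16.9 × 1.236 × 0.1908 = 3.986 mg/L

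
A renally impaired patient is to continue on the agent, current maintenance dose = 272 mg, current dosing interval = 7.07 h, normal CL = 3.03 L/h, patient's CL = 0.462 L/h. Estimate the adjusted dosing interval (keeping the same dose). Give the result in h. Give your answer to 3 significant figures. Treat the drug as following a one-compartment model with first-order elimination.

46.4 h

To keep the same average steady-state level, dosing rate must scale with clearance.
CL ratio = 0.462 / 3.03 = 0.1525
New interval (same dose) = 7.07 / 0.1525 = 46.36 h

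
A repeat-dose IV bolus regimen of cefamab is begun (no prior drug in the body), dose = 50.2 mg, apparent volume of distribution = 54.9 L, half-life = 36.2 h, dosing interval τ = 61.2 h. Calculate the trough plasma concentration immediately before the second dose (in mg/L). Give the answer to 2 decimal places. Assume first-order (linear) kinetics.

0.28 mg/L

C₀ per dose = Dose / Vd = 50.2 / 54.9 = 0.9144 mg/L
k = ln2 / t½ = 0.693147 / 36.2 = 0.01915 h⁻¹
Fraction remaining after one interval: r = e^(−kτ) = e^(−0.01915 × 61.2) = 0.3098
Before dose 2, 1 dose has been given (aged 1τ).
C_trough = C₀ × r = 0.9144 × 0.3098 = 0.2833 mg/L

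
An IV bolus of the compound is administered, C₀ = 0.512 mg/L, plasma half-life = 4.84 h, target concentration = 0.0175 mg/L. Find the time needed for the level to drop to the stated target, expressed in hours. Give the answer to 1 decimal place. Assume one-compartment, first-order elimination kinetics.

k = ln2 / t½ = 0.693147 / 4.84 = 0.1432 h⁻¹
t = ln(C₀ / C) / k = ln(0.5120 / 0.0175) / 0.1432
  = ln(29.26) / 0.1432 = 3.376 / 0.1432 = 23.58 h

23.6 h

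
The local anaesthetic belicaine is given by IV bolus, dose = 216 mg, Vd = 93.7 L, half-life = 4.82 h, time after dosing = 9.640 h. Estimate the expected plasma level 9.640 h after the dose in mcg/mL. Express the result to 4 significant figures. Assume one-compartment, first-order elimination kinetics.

C₀ = Dose / Vd = 216.0 / 93.7 = 2.305 mg/L
k = ln2 / t½ = 0.693147 / 4.82 = 0.1438 h⁻¹
t / t½ = 9.640 / 4.82 = 2 half-lives
C = C₀ × (1/2)^2 = 2.305 × 0.2500 = 0.5763 mg/L
(0.5763 mg/L = 0.5763 mcg/mL)

0.5763 mcg/mL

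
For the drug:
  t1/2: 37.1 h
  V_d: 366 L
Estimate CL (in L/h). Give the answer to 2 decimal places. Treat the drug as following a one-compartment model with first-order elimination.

k = ln2 / t½ = 0.693147 / 37.1 = 0.01868 h⁻¹
CL = k × Vd = 0.01868 × 366 = 6.837 L/h

6.84 L/h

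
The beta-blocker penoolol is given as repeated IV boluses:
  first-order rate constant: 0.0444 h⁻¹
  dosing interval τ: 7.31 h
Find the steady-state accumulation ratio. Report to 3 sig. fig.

e^(−kτ) = e^(−0.04440 × 7.31) = 0.7228
Accumulation ratio R = 1 / (1 − e^(−kτ)) = 1 / (1 − 0.7228) = 3.608

3.61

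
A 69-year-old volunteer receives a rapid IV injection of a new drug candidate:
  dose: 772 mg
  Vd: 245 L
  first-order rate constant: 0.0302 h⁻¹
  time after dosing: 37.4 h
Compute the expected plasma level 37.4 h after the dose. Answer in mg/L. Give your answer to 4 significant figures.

1.018 mg/L

C₀ = Dose / Vd = 772.0 / 245 = 3.151 mg/L
C = C₀ · e^(−k·t) = 3.151 × e^(−0.03020 × 37.4)
  = 3.151 × 0.3232 = 1.018 mg/L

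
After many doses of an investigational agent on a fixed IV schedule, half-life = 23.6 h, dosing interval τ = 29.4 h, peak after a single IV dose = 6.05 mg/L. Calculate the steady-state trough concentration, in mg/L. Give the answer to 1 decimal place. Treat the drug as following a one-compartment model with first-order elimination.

4.4 mg/L

k = ln2 / t½ = 0.693147 / 23.6 = 0.02937 h⁻¹
e^(−kτ) = e^(−0.02937 × 29.4) = 0.4217
Accumulation ratio R = 1 / (1 − e^(−kτ)) = 1 / (1 − 0.4217) = 1.729
Steady-state trough = C₀ × R × e^(−kτ) = 6.05 × 1.729 × 0.4217 = 4.411 mg/L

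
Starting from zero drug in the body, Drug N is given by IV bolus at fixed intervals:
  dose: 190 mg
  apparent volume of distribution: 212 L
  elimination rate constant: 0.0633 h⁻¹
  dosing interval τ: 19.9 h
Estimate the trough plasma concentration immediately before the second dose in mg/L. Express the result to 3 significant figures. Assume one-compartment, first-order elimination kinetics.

C₀ per dose = Dose / Vd = 190 / 212 = 0.8962 mg/L
Fraction remaining after one interval: r = e^(−kτ) = e^(−0.06330 × 19.9) = 0.2837
Before dose 2, 1 dose has been given (aged 1τ).
C_trough = C₀ × r = 0.8962 × 0.2837 = 0.2543 mg/L

0.254 mg/L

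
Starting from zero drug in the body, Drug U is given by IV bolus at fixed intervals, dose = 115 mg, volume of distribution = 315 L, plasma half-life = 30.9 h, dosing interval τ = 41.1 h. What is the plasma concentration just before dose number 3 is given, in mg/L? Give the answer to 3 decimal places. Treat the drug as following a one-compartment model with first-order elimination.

C₀ per dose = Dose / Vd = 115 / 315 = 0.3651 mg/L
k = ln2 / t½ = 0.693147 / 30.9 = 0.02243 h⁻¹
Fraction remaining after one interval: r = e^(−kτ) = e^(−0.02243 × 41.1) = 0.3978
Before dose 3, 2 doses have been given (aged 1τ, 2τ).
C_trough = C₀ × (r + r²) = 0.3651 × (0.3978 + 0.1582) = 0.2030 mg/L

0.203 mg/L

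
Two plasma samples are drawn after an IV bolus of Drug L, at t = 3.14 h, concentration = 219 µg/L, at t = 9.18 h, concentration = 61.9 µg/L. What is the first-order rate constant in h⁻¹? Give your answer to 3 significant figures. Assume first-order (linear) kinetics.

k = ln(C₁/C₂) / (t₂ − t₁) = ln(219/61.9) / (9.18 − 3.14)
  = 1.264 / 6.040 = 0.2093 h⁻¹

0.209 h⁻¹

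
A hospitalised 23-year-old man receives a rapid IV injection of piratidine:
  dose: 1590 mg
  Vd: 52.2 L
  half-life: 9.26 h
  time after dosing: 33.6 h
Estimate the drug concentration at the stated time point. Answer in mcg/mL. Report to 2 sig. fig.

C₀ = Dose / Vd = 1590 / 52.2 = 30.46 mg/L
k = ln2 / t½ = 0.693147 / 9.26 = 0.07485 h⁻¹
C = C₀ · e^(−k·t) = 30.46 × e^(−0.07485 × 33.6)
  = 30.46 × 0.08087 = 2.463 mg/L
(2.463 mg/L = 2.463 mcg/mL)

2.5 mcg/mL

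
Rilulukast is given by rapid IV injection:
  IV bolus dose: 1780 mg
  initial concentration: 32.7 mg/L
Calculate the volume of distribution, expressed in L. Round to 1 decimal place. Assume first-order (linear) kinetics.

Vd = Dose / C₀ = 1780 / 32.7 = 54.43 L

54.4 L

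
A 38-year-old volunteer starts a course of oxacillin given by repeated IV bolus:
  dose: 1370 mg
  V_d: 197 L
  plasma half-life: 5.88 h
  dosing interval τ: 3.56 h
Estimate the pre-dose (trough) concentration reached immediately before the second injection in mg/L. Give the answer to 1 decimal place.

C₀ per dose = Dose / Vd = 1370 / 197 = 6.954 mg/L
k = ln2 / t½ = 0.693147 / 5.88 = 0.1179 h⁻¹
Fraction remaining after one interval: r = e^(−kτ) = e^(−0.1179 × 3.56) = 0.6572
Before dose 2, 1 dose has been given (aged 1τ).
C_trough = C₀ × r = 6.954 × 0.6572 = 4.570 mg/L

4.6 mg/L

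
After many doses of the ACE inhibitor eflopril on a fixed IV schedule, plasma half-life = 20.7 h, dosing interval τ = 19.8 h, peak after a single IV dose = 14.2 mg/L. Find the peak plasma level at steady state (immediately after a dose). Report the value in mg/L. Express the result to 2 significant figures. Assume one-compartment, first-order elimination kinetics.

29 mg/L

k = ln2 / t½ = 0.693147 / 20.7 = 0.03349 h⁻¹
e^(−kτ) = e^(−0.03349 × 19.8) = 0.5153
Accumulation ratio R = 1 / (1 − e^(−kτ)) = 1 / (1 − 0.5153) = 2.063
Steady-state peak = C₀ × R = 14.2 × 2.063 = 29.29 mg/L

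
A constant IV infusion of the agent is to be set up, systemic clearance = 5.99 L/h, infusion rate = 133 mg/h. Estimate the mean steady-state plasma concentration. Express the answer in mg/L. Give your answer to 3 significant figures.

22.2 mg/L

At steady state Css = R₀ / CL = 133 / 5.990 = 22.20 mg/L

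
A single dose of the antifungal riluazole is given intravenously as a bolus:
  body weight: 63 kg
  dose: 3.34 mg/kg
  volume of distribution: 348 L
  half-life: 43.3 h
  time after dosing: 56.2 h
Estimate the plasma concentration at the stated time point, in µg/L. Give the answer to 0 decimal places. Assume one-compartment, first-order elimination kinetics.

Total dose = 3.34 × 63 = 210.4 mg
C₀ = Dose / Vd = 210.4 / 348 = 0.6046 mg/L
k = ln2 / t½ = 0.693147 / 43.3 = 0.01601 h⁻¹
C = C₀ · e^(−k·t) = 0.6046 × e^(−0.01601 × 56.2)
  = 0.6046 × 0.4067 = 0.2459 mg/L
Convert: 0.2459 mg/L × 1000 = 245.9 µg/L

246 µg/L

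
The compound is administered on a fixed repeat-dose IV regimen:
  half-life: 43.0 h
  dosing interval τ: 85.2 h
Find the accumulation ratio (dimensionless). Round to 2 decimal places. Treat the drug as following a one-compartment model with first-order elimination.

1.34

k = ln2 / t½ = 0.693147 / 43.0 = 0.01612 h⁻¹
e^(−kτ) = e^(−0.01612 × 85.2) = 0.2532
Accumulation ratio R = 1 / (1 − e^(−kτ)) = 1 / (1 − 0.2532) = 1.339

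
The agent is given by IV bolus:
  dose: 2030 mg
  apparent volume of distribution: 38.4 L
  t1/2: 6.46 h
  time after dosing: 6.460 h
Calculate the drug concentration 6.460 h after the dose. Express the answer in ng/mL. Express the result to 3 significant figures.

26400 ng/mL

C₀ = Dose / Vd = 2030 / 38.4 = 52.86 mg/L
k = ln2 / t½ = 0.693147 / 6.46 = 0.1073 h⁻¹
t / t½ = 6.460 / 6.46 = 1 half-lives
C = C₀ × (1/2)^1 = 52.86 × 0.5000 = 26.43 mg/L
Convert: 26.43 mg/L × 1000 = 26430 ng/mL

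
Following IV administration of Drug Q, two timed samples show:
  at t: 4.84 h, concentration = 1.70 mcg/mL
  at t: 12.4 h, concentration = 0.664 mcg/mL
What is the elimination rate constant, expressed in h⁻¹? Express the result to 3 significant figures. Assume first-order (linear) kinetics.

0.124 h⁻¹

k = ln(C₁/C₂) / (t₂ − t₁) = ln(1.70/0.664) / (12.4 − 4.84)
  = 0.9401 / 7.560 = 0.1244 h⁻¹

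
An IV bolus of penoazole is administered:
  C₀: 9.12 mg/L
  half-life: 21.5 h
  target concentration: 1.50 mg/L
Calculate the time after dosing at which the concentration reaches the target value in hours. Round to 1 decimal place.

56.0 h

k = ln2 / t½ = 0.693147 / 21.5 = 0.03224 h⁻¹
t = ln(C₀ / C) / k = ln(9.120 / 1.50) / 0.03224
  = ln(6.080) / 0.03224 = 1.805 / 0.03224 = 55.99 h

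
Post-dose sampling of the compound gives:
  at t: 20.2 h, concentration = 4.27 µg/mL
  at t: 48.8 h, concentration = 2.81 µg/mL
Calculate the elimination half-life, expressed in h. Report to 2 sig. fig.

47 h

k = ln(C₁/C₂) / (t₂ − t₁) = ln(4.27/2.81) / (48.8 − 20.2)
  = 0.4184 / 28.60 = 0.01463 h⁻¹
t½ = ln2 / k = 0.693147 / 0.01463 = 47.38 h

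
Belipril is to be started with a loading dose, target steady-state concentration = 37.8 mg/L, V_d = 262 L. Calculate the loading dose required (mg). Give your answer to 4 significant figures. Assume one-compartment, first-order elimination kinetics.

9904 mg

LD = Css × Vd = 37.8 × 262 = 9904 mg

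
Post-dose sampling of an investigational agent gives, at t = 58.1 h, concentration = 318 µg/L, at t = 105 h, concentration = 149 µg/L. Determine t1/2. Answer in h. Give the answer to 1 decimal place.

42.9 h

k = ln(C₁/C₂) / (t₂ − t₁) = ln(318/149) / (105 − 58.1)
  = 0.7581 / 46.90 = 0.01616 h⁻¹
t½ = ln2 / k = 0.693147 / 0.01616 = 42.89 h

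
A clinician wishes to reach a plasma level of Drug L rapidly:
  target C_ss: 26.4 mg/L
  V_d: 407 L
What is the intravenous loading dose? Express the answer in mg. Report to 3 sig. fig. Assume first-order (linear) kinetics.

10700 mg

LD = Css × Vd = 26.4 × 407 = 10740 mg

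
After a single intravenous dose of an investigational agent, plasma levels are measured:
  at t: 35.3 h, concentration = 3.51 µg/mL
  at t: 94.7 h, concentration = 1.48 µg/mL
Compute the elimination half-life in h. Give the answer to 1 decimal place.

k = ln(C₁/C₂) / (t₂ − t₁) = ln(3.51/1.48) / (94.7 − 35.3)
  = 0.8636 / 59.40 = 0.01454 h⁻¹
t½ = ln2 / k = 0.693147 / 0.01454 = 47.67 h

47.7 h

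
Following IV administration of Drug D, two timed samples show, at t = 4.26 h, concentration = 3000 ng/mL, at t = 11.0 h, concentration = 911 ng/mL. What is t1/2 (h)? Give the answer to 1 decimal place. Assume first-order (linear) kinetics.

k = ln(C₁/C₂) / (t₂ − t₁) = ln(3000/911) / (11.0 − 4.26)
  = 1.192 / 6.740 = 0.1769 h⁻¹
t½ = ln2 / k = 0.693147 / 0.1769 = 3.918 h

3.9 h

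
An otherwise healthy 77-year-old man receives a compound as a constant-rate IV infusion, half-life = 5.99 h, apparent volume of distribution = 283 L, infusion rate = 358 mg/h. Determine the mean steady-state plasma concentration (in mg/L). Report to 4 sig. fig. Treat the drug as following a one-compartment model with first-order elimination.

k = ln2 / t½ = 0.693147 / 5.99 = 0.1157 h⁻¹
CL = k × Vd = 0.1157 × 283 = 32.74 L/h
At steady state Css = R₀ / CL = 358 / 32.74 = 10.93 mg/L

10.93 mg/L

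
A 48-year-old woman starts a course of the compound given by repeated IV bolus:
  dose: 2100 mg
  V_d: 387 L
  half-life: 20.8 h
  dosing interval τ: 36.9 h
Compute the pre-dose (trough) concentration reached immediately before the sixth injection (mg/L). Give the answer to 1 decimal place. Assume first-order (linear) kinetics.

2.2 mg/L

C₀ per dose = Dose / Vd = 2100 / 387 = 5.426 mg/L
k = ln2 / t½ = 0.693147 / 20.8 = 0.03332 h⁻¹
Fraction remaining after one interval: r = e^(−kτ) = e^(−0.03332 × 36.9) = 0.2924
Before dose 6, 5 doses have been given (aged 1τ, 2τ, 3τ, 4τ, 5τ).
C_trough = C₀ × (r + r² + … + r^5) = C₀ × r(1−r^5)/(1−r)
        = 5.426 × 0.2924 × (1 − 0.002137) / (1 − 0.2924) = 2.237 mg/L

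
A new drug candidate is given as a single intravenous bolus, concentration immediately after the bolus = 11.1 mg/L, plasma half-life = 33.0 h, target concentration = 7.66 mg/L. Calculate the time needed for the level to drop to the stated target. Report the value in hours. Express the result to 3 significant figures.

17.7 h

k = ln2 / t½ = 0.693147 / 33.0 = 0.02100 h⁻¹
t = ln(C₀ / C) / k = ln(11.10 / 7.66) / 0.02100
  = ln(1.449) / 0.02100 = 0.3709 / 0.02100 = 17.66 h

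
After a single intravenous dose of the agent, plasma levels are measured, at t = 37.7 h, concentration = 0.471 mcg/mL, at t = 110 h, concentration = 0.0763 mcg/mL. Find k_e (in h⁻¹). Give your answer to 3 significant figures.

0.0252 h⁻¹

k = ln(C₁/C₂) / (t₂ − t₁) = ln(0.471/0.0763) / (110 − 37.7)
  = 1.820 / 72.30 = 0.02517 h⁻¹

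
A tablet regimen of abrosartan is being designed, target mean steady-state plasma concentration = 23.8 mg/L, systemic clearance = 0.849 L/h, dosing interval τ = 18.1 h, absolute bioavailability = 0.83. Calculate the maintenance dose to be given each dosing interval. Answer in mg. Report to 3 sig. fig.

441 mg

At steady state, F × (Dose/τ) = Css × CL.
Dose = Css × CL × τ / F = 23.8 × 0.8490 × 18.1 / 0.83 = 440.6 mg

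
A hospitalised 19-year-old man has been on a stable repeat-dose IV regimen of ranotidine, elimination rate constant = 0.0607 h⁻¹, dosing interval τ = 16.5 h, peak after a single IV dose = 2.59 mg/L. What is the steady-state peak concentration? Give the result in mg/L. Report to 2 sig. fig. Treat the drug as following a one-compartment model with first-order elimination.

4.1 mg/L

e^(−kτ) = e^(−0.06070 × 16.5) = 0.3673
Accumulation ratio R = 1 / (1 − e^(−kτ)) = 1 / (1 − 0.3673) = 1.581
Steady-state peak = C₀ × R = 2.59 × 1.581 = 4.095 mg/L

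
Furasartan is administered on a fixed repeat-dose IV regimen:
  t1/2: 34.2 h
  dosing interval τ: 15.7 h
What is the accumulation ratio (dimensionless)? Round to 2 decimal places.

k = ln2 / t½ = 0.693147 / 34.2 = 0.02027 h⁻¹
e^(−kτ) = e^(−0.02027 × 15.7) = 0.7274
Accumulation ratio R = 1 / (1 − e^(−kτ)) = 1 / (1 − 0.7274) = 3.668

3.67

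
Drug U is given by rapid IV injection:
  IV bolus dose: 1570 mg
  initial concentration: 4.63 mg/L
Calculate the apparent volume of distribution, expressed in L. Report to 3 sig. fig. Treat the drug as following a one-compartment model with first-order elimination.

Vd = Dose / C₀ = 1570 / 4.63 = 339.1 L

339 L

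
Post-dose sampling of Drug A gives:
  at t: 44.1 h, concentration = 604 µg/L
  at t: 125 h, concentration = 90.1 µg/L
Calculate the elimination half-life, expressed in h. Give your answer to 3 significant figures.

k = ln(C₁/C₂) / (t₂ − t₁) = ln(604/90.1) / (125 − 44.1)
  = 1.903 / 80.90 = 0.02352 h⁻¹
t½ = ln2 / k = 0.693147 / 0.02352 = 29.47 h

29.5 h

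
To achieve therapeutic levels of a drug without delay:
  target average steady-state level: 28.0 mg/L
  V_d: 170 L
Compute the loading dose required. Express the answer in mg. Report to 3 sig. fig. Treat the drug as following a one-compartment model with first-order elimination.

4760 mg

LD = Css × Vd = 28.0 × 170 = 4760 mg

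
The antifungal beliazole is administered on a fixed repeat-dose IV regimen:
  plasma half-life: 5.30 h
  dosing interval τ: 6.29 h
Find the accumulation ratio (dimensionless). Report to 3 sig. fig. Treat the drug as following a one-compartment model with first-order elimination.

k = ln2 / t½ = 0.693147 / 5.30 = 0.1308 h⁻¹
e^(−kτ) = e^(−0.1308 × 6.29) = 0.4392
Accumulation ratio R = 1 / (1 − e^(−kτ)) = 1 / (1 − 0.4392) = 1.783

1.78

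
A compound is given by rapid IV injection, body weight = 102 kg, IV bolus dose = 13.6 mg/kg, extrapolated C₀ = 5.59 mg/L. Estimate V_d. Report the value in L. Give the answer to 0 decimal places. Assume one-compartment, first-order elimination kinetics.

Dose = 13.6 × 102 = 1387 mg
Vd = Dose / C₀ = 1387 / 5.59 = 248.1 L

248 L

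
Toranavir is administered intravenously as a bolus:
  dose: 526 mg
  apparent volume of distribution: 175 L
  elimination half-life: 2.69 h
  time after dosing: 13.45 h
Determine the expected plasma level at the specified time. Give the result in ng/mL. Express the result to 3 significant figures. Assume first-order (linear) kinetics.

93.9 ng/mL

C₀ = Dose / Vd = 526.0 / 175 = 3.006 mg/L
k = ln2 / t½ = 0.693147 / 2.69 = 0.2577 h⁻¹
t / t½ = 13.45 / 2.69 = 5 half-lives
C = C₀ × (1/2)^5 = 3.006 × 0.03125 = 0.09394 mg/L
Convert: 0.09394 mg/L × 1000 = 93.94 ng/mL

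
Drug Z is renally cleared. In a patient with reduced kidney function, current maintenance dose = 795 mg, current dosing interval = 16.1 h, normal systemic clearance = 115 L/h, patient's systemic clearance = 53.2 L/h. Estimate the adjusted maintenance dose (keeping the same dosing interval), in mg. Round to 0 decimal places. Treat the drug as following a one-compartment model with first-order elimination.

368 mg

To keep the same average steady-state level, dosing rate must scale with clearance.
CL ratio = 53.2 / 115 = 0.4626
New dose (same interval) = 795 × 0.4626 = 367.8 mg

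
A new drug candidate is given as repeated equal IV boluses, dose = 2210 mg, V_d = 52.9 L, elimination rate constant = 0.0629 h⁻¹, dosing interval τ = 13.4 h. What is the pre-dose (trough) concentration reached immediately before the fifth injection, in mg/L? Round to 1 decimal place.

30.5 mg/L

C₀ per dose = Dose / Vd = 2210 / 52.9 = 41.78 mg/L
Fraction remaining after one interval: r = e^(−kτ) = e^(−0.06290 × 13.4) = 0.4305
Before dose 5, 4 doses have been given (aged 1τ, 2τ, 3τ, 4τ).
C_trough = C₀ × (r + r² + … + r^4) = C₀ × r(1−r^4)/(1−r)
        = 41.78 × 0.4305 × (1 − 0.03435) / (1 − 0.4305) = 30.50 mg/L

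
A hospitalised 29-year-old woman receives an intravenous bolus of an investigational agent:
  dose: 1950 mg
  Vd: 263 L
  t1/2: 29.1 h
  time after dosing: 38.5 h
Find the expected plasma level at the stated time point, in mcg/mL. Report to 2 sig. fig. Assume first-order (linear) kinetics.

3.0 mcg/mL

C₀ = Dose / Vd = 1950 / 263 = 7.414 mg/L
k = ln2 / t½ = 0.693147 / 29.1 = 0.02382 h⁻¹
C = C₀ · e^(−k·t) = 7.414 × e^(−0.02382 × 38.5)
  = 7.414 × 0.3997 = 2.963 mg/L
(2.963 mg/L = 2.963 mcg/mL)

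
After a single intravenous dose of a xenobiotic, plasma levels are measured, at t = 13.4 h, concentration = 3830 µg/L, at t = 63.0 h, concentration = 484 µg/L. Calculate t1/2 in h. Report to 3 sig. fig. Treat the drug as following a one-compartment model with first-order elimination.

16.6 h

k = ln(C₁/C₂) / (t₂ − t₁) = ln(3830/484) / (63.0 − 13.4)
  = 2.069 / 49.60 = 0.04171 h⁻¹
t½ = ln2 / k = 0.693147 / 0.04171 = 16.62 h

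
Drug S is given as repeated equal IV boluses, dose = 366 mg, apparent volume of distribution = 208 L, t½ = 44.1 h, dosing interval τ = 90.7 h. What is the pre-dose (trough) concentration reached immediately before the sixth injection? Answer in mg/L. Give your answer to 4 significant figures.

C₀ per dose = Dose / Vd = 366 / 208 = 1.760 mg/L
k = ln2 / t½ = 0.693147 / 44.1 = 0.01572 h⁻¹
Fraction remaining after one interval: r = e^(−kτ) = e^(−0.01572 × 90.7) = 0.2403
Before dose 6, 5 doses have been given (aged 1τ, 2τ, 3τ, 4τ, 5τ).
C_trough = C₀ × (r + r² + … + r^5) = C₀ × r(1−r^5)/(1−r)
        = 1.760 × 0.2403 × (1 − 0.0008013) / (1 − 0.2403) = 0.5563 mg/L

0.5563 mg/L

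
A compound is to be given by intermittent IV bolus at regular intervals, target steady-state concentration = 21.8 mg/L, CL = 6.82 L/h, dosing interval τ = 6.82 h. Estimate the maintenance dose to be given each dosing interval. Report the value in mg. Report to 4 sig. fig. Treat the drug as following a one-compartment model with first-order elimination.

At steady state, Dose/τ = Css × CL.
Dose = Css × CL × τ = 21.8 × 6.820 × 6.82 = 1014 mg

1014 mg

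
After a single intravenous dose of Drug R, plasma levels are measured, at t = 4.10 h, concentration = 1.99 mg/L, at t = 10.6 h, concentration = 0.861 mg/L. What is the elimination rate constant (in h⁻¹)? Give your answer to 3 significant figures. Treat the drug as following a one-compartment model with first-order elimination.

0.129 h⁻¹

k = ln(C₁/C₂) / (t₂ − t₁) = ln(1.99/0.861) / (10.6 − 4.10)
  = 0.8378 / 6.500 = 0.1289 h⁻¹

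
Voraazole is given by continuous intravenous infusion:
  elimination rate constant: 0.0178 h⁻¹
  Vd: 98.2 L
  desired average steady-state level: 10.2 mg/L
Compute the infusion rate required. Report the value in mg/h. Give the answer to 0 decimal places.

CL = k × Vd = 0.01780 × 98.2 = 1.748 L/h
At steady state, infusion rate R₀ = Css × CL = 10.2 × 1.748 = 17.83 mg/h

18 mg/h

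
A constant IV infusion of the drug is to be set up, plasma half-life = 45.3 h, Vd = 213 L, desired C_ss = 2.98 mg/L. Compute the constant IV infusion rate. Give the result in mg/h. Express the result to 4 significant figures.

9.712 mg/h

k = ln2 / t½ = 0.693147 / 45.3 = 0.01530 h⁻¹
CL = k × Vd = 0.01530 × 213 = 3.259 L/h
At steady state, infusion rate R₀ = Css × CL = 2.98 × 3.259 = 9.712 mg/h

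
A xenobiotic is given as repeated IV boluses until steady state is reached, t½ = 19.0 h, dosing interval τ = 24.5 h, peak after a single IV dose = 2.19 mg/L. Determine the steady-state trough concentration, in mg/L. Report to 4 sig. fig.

1.516 mg/L

k = ln2 / t½ = 0.693147 / 19.0 = 0.03648 h⁻¹
e^(−kτ) = e^(−0.03648 × 24.5) = 0.4091
Accumulation ratio R = 1 / (1 − e^(−kτ)) = 1 / (1 − 0.4091) = 1.692
Steady-state trough = C₀ × R × e^(−kτ) = 2.19 × 1.692 × 0.4091 = 1.516 mg/L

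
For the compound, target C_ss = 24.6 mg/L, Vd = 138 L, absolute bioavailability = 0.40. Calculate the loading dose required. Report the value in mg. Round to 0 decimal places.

LD = Css × Vd / F = 24.6 × 138 / 0.40 = 8487 mg

8487 mg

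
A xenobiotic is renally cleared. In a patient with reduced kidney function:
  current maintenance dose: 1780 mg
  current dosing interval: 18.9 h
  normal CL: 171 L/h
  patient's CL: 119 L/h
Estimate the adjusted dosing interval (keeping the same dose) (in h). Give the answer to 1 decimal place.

To keep the same average steady-state level, dosing rate must scale with clearance.
CL ratio = 119 / 171 = 0.6959
New interval (same dose) = 18.9 / 0.6959 = 27.16 h

27.2 h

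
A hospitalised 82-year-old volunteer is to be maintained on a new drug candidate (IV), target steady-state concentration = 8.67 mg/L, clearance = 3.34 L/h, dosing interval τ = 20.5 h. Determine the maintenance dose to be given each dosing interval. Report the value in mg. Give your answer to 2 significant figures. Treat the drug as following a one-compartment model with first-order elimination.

At steady state, Dose/τ = Css × CL.
Dose = Css × CL × τ = 8.67 × 3.340 × 20.5 = 593.6 mg

590 mg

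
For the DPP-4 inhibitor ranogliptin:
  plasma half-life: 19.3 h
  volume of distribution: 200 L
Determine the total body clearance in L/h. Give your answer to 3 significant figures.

7.18 L/h

k = ln2 / t½ = 0.693147 / 19.3 = 0.03591 h⁻¹
CL = k × Vd = 0.03591 × 200 = 7.182 L/h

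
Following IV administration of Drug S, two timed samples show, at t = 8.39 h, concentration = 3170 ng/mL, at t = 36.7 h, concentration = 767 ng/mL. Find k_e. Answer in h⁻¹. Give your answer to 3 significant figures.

k = ln(C₁/C₂) / (t₂ − t₁) = ln(3170/767) / (36.7 − 8.39)
  = 1.419 / 28.31 = 0.05012 h⁻¹

0.0501 h⁻¹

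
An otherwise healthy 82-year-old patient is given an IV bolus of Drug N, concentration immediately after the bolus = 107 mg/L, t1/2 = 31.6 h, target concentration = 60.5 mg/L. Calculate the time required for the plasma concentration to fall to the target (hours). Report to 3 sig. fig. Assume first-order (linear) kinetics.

26.0 h

k = ln2 / t½ = 0.693147 / 31.6 = 0.02194 h⁻¹
t = ln(C₀ / C) / k = ln(107.0 / 60.5) / 0.02194
  = ln(1.769) / 0.02194 = 0.5704 / 0.02194 = 26.00 h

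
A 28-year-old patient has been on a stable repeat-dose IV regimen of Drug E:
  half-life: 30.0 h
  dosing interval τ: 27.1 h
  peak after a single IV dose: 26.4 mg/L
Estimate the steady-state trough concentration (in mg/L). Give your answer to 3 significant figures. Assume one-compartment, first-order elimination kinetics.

k = ln2 / t½ = 0.693147 / 30.0 = 0.02310 h⁻¹
e^(−kτ) = e^(−0.02310 × 27.1) = 0.5347
Accumulation ratio R = 1 / (1 − e^(−kτ)) = 1 / (1 − 0.5347) = 2.149
Steady-state trough = C₀ × R × e^(−kτ) = 26.4 × 2.149 × 0.5347 = 30.34 mg/L

30.3 mg/L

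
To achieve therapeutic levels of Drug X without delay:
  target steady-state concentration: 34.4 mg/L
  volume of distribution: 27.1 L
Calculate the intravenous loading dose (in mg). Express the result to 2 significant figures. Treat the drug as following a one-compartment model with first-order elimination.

930 mg

LD = Css × Vd = 34.4 × 27.1 = 932.2 mg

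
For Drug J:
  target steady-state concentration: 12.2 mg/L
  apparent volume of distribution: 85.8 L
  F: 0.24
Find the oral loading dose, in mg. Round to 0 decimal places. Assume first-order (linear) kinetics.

4362 mg

LD = Css × Vd / F = 12.2 × 85.8 / 0.24 = 4362 mg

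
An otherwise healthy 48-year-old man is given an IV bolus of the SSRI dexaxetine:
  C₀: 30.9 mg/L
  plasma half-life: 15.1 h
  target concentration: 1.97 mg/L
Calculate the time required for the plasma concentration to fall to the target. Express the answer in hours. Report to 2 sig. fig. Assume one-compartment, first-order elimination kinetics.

k = ln2 / t½ = 0.693147 / 15.1 = 0.04590 h⁻¹
t = ln(C₀ / C) / k = ln(30.90 / 1.97) / 0.04590
  = ln(15.69) / 0.04590 = 2.753 / 0.04590 = 59.98 h

60 h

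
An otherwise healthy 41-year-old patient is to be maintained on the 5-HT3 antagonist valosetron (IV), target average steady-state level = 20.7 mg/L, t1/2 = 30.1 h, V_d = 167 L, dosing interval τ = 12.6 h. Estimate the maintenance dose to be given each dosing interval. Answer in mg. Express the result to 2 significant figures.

1000 mg

k = ln2 / t½ = 0.693147 / 30.1 = 0.02303 h⁻¹
CL = k × Vd = 0.02303 × 167 = 3.846 L/h
At steady state, Dose/τ = Css × CL.
Dose = Css × CL × τ = 20.7 × 3.846 × 12.6 = 1003 mg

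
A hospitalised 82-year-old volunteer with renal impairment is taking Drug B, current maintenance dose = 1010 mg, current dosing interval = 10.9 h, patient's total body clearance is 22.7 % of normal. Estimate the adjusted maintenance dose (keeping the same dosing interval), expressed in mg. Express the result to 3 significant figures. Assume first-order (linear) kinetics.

229 mg

To keep the same average steady-state level, dosing rate must scale with clearance.
CL ratio = 22.7 / 100 = 0.2270
New dose (same interval) = 1010 × 0.2270 = 229.3 mg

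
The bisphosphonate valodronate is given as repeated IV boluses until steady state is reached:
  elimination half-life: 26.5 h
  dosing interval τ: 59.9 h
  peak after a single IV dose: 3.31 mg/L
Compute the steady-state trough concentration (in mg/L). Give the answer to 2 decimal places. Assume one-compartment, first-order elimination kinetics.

k = ln2 / t½ = 0.693147 / 26.5 = 0.02616 h⁻¹
e^(−kτ) = e^(−0.02616 × 59.9) = 0.2087
Accumulation ratio R = 1 / (1 − e^(−kτ)) = 1 / (1 − 0.2087) = 1.264
Steady-state trough = C₀ × R × e^(−kτ) = 3.31 × 1.264 × 0.2087 = 0.8732 mg/L

0.87 mg/L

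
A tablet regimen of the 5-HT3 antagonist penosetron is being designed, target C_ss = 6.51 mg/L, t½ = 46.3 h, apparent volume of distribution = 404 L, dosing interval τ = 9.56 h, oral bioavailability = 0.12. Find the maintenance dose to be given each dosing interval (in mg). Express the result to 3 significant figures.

3140 mg

k = ln2 / t½ = 0.693147 / 46.3 = 0.01497 h⁻¹
CL = k × Vd = 0.01497 × 404 = 6.048 L/h
At steady state, F × (Dose/τ) = Css × CL.
Dose = Css × CL × τ / F = 6.51 × 6.048 × 9.56 / 0.12 = 3137 mg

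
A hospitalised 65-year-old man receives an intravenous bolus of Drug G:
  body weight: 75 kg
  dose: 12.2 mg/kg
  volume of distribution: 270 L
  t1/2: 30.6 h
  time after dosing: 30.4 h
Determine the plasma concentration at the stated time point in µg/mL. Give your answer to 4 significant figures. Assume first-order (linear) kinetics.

Total dose = 12.2 × 75 = 915.0 mg
C₀ = Dose / Vd = 915.0 / 270 = 3.389 mg/L
k = ln2 / t½ = 0.693147 / 30.6 = 0.02265 h⁻¹
C = C₀ · e^(−k·t) = 3.389 × e^(−0.02265 × 30.4)
  = 3.389 × 0.5023 = 1.702 mg/L
(1.702 mg/L = 1.702 µg/mL)

1.702 µg/mL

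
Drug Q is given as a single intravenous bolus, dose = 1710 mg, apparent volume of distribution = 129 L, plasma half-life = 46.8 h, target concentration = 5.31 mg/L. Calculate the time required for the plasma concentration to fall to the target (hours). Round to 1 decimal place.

C₀ = Dose / Vd = 1710 / 129 = 13.26 mg/L
k = ln2 / t½ = 0.693147 / 46.8 = 0.01481 h⁻¹
t = ln(C₀ / C) / k = ln(13.26 / 5.31) / 0.01481
  = ln(2.497) / 0.01481 = 0.9151 / 0.01481 = 61.79 h

61.8 h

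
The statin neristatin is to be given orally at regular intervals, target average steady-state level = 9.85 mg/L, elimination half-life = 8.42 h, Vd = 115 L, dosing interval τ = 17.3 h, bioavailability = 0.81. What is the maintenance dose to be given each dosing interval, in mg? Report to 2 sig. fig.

2000 mg

k = ln2 / t½ = 0.693147 / 8.42 = 0.08232 h⁻¹
CL = k × Vd = 0.08232 × 115 = 9.467 L/h
At steady state, F × (Dose/τ) = Css × CL.
Dose = Css × CL × τ / F = 9.85 × 9.467 × 17.3 / 0.81 = 1992 mg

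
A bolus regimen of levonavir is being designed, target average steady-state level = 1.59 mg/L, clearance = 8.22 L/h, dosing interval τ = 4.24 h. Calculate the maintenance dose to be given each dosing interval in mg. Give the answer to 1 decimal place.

At steady state, Dose/τ = Css × CL.
Dose = Css × CL × τ = 1.59 × 8.220 × 4.24 = 55.42 mg

55.4 mg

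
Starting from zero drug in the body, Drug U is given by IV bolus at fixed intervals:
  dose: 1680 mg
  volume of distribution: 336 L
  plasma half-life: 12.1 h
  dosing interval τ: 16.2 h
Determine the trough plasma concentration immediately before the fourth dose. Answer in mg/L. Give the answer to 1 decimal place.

3.1 mg/L

C₀ per dose = Dose / Vd = 1680 / 336 = 5.000 mg/L
k = ln2 / t½ = 0.693147 / 12.1 = 0.05728 h⁻¹
Fraction remaining after one interval: r = e^(−kτ) = e^(−0.05728 × 16.2) = 0.3954
Before dose 4, 3 doses have been given (aged 1τ, 2τ, 3τ).
C_trough = C₀ × (r + r² + … + r^3) = C₀ × r(1−r^3)/(1−r)
        = 5.000 × 0.3954 × (1 − 0.06182) / (1 − 0.3954) = 3.068 mg/L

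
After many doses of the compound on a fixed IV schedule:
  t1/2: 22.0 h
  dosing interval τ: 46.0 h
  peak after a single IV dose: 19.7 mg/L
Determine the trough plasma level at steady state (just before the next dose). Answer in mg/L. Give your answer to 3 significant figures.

6.04 mg/L

k = ln2 / t½ = 0.693147 / 22.0 = 0.03151 h⁻¹
e^(−kτ) = e^(−0.03151 × 46.0) = 0.2347
Accumulation ratio R = 1 / (1 − e^(−kτ)) = 1 / (1 − 0.2347) = 1.307
Steady-state trough = C₀ × R × e^(−kτ) = 19.7 × 1.307 × 0.2347 = 6.043 mg/L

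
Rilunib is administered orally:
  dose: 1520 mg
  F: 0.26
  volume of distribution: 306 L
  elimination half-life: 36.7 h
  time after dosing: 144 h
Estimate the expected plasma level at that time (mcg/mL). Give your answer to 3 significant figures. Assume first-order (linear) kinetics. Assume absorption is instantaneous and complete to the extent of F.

0.0851 mcg/mL

Amount reaching circulation = F × Dose = 0.26 × 1520 = 395.2 mg
C₀ = F·Dose / Vd = 395.2 / 306 = 1.292 mg/L
k = ln2 / t½ = 0.693147 / 36.7 = 0.01889 h⁻¹
C = C₀ · e^(−k·t) = 1.292 × e^(−0.01889 × 144)
  = 1.292 × 0.06586 = 0.08509 mg/L
(0.08509 mg/L = 0.08509 mcg/mL)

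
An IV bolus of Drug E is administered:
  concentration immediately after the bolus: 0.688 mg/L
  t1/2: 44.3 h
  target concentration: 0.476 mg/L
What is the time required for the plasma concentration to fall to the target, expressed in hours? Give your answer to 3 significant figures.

k = ln2 / t½ = 0.693147 / 44.3 = 0.01565 h⁻¹
t = ln(C₀ / C) / k = ln(0.6880 / 0.476) / 0.01565
  = ln(1.445) / 0.01565 = 0.3681 / 0.01565 = 23.52 h

23.5 h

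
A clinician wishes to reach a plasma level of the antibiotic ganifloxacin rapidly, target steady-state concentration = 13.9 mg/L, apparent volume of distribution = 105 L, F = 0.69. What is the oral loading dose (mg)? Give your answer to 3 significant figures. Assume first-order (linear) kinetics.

LD = Css × Vd / F = 13.9 × 105 / 0.69 = 2115 mg

2120 mg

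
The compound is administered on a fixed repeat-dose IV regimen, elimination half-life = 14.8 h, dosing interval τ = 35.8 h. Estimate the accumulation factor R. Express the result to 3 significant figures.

k = ln2 / t½ = 0.693147 / 14.8 = 0.04683 h⁻¹
e^(−kτ) = e^(−0.04683 × 35.8) = 0.1870
Accumulation ratio R = 1 / (1 − e^(−kτ)) = 1 / (1 − 0.1870) = 1.230

1.23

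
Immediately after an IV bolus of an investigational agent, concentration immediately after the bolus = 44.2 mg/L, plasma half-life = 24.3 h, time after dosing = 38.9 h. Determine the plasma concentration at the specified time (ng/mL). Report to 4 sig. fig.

14570 ng/mL

k = ln2 / t½ = 0.693147 / 24.3 = 0.02852 h⁻¹
C = C₀ · e^(−k·t) = 44.20 × e^(−0.02852 × 38.9)
  = 44.20 × 0.3297 = 14.57 mg/L
Convert: 14.57 mg/L × 1000 = 14570 ng/mL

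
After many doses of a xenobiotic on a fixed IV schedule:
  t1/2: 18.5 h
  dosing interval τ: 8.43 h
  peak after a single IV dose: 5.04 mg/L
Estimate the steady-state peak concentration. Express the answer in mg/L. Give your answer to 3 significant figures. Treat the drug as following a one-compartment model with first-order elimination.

18.6 mg/L

k = ln2 / t½ = 0.693147 / 18.5 = 0.03747 h⁻¹
e^(−kτ) = e^(−0.03747 × 8.43) = 0.7292
Accumulation ratio R = 1 / (1 − e^(−kτ)) = 1 / (1 − 0.7292) = 3.693
Steady-state peak = C₀ × R = 5.04 × 3.693 = 18.61 mg/L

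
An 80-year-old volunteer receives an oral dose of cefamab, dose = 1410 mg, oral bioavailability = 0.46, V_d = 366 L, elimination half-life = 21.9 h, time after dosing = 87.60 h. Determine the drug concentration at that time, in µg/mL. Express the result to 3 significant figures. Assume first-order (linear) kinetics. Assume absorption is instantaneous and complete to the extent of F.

0.111 µg/mL

Amount reaching circulation = F × Dose = 0.46 × 1410 = 648.6 mg
C₀ = F·Dose / Vd = 648.6 / 366 = 1.772 mg/L
k = ln2 / t½ = 0.693147 / 21.9 = 0.03165 h⁻¹
t / t½ = 87.60 / 21.9 = 4 half-lives
C = C₀ × (1/2)^4 = 1.772 × 0.06250 = 0.1108 mg/L
(0.1108 mg/L = 0.1108 µg/mL)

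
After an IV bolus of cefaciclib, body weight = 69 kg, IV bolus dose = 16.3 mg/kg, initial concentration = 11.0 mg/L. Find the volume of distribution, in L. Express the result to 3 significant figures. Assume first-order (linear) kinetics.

102 L

Dose = 16.3 × 69 = 1125 mg
Vd = Dose / C₀ = 1125 / 11.0 = 102.3 L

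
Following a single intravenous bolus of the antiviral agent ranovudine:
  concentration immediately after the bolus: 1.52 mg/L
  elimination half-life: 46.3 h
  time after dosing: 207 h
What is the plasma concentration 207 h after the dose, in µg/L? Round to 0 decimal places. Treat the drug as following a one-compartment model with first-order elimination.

k = ln2 / t½ = 0.693147 / 46.3 = 0.01497 h⁻¹
C = C₀ · e^(−k·t) = 1.520 × e^(−0.01497 × 207)
  = 1.520 × 0.04510 = 0.06855 mg/L
Convert: 0.06855 mg/L × 1000 = 68.55 µg/L

69 µg/L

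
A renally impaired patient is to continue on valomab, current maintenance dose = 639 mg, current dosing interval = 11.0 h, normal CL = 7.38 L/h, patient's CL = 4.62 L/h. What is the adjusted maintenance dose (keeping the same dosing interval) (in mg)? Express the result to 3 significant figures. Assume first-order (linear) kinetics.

400 mg

To keep the same average steady-state level, dosing rate must scale with clearance.
CL ratio = 4.62 / 7.38 = 0.6260
New dose (same interval) = 639 × 0.6260 = 400.0 mg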